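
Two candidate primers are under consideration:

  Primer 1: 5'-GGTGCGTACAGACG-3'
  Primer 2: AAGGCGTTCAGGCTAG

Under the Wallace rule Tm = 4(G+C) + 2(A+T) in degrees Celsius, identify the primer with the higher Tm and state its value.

Primer 1: A+T=5, G+C=9 → Tm = 2(5)+4(9) = 46°C
Primer 2: A+T=7, G+C=9 → Tm = 2(7)+4(9) = 50°C
46°C vs 50°C → primer 2 is higher.

Primer 2, 50°C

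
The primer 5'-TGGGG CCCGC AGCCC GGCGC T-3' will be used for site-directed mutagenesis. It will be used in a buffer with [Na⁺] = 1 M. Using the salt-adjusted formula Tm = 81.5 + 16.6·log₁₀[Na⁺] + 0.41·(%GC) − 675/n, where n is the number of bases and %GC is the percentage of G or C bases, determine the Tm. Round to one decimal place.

Length n = 21. Base counts: A=1, T=2, G=9, C=9
G+C = 18, so %GC = 18/21 × 100 = 85.714%
Salt term: 16.6 × (0) = 0
GC term: 0.41 × 85.714 = 35.143; length term: −675/21 = −32.143
Tm = 81.5 + (0) + 35.143 − 32.143 = 84.5 → 84.5°C

84.5°C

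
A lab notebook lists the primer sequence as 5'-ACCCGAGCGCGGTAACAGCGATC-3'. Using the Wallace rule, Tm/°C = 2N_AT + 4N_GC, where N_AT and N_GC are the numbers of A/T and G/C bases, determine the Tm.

76°C

Scanning the sequence gives T=2, A=6, G=7, C=8.
AT pairs contribute 8, GC pairs contribute 15.
Tm = 4·15 + 2·8 = 60 + 16 = 76°C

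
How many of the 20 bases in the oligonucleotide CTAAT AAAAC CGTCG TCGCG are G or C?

10

Base counts: C=6, G=4, T=4, A=6
G+C = 4 + 6 = 10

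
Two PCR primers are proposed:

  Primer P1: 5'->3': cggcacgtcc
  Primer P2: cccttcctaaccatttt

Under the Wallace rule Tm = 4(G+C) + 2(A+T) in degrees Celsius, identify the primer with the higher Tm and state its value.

Primer P1: A+T=2, G+C=8 → Tm = 2(2)+4(8) = 36°C
Primer P2: A+T=10, G+C=7 → Tm = 2(10)+4(7) = 48°C
36°C vs 48°C → primer P2 is higher.

Primer P2, 48°C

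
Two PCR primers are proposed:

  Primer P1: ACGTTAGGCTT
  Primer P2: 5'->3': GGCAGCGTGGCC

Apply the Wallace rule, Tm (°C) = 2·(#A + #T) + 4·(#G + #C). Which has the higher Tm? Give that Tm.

Primer P2, 44°C

Primer P1: A+T=6, G+C=5 → Tm = 2(6)+4(5) = 32°C
Primer P2: A+T=2, G+C=10 → Tm = 2(2)+4(10) = 44°C
32°C vs 44°C → primer P2 is higher.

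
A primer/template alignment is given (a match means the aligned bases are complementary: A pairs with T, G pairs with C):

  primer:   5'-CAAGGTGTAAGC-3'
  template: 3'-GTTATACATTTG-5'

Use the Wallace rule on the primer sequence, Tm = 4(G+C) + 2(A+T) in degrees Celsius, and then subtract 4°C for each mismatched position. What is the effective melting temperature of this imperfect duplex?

24°C

Primer base counts: A=4, T=2, G=4, C=2 → A+T=6, G+C=6
Perfect-match Tm = 2(6) + 4(6) = 12 + 24 = 36°C
Mismatches (positions where the bases are not complementary): 3 (at positions 4, 5, 11)
Effective Tm = 36 − 3×4 = 36 − 12 = 24°C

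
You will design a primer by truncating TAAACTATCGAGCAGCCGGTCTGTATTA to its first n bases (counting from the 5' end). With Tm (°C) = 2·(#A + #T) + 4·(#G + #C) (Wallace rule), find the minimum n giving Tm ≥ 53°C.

n = 18

First 17 bases: TAAACTATCGAGCAGCC → Tm = 50°C (< 53°C)
First 18 bases: TAAACTATCGAGCAGCCG → Tm = 54°C (≥ 53°C)
Each additional base adds 2°C (A/T) or 4°C (G/C), so Tm is non-decreasing in n; n = 18 is the first length to reach 53°C.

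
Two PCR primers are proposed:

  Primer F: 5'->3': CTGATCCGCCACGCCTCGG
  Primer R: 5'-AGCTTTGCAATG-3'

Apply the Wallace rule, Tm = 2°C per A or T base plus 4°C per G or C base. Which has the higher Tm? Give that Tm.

Primer F: A+T=5, G+C=14 → Tm = 2(5)+4(14) = 66°C
Primer R: A+T=7, G+C=5 → Tm = 2(7)+4(5) = 34°C
66°C vs 34°C → primer F is higher.

Primer F, 66°C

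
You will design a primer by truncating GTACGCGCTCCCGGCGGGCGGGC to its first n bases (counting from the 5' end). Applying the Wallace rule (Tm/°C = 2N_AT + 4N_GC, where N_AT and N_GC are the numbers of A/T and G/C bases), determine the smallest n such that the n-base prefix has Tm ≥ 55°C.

n = 16

First 15 bases: GTACGCGCTCCCGGC → Tm = 54°C (< 55°C)
First 16 bases: GTACGCGCTCCCGGCG → Tm = 58°C (≥ 55°C)
Each additional base adds 2°C (A/T) or 4°C (G/C), so Tm is non-decreasing in n; n = 16 is the first length to reach 55°C.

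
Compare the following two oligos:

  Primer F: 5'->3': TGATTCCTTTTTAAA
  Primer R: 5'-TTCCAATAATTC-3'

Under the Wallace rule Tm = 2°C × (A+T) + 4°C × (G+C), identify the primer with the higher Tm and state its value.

Primer F, 36°C

Primer F: A+T=12, G+C=3 → Tm = 2(12)+4(3) = 36°C
Primer R: A+T=9, G+C=3 → Tm = 2(9)+4(3) = 30°C
36°C vs 30°C → primer F is higher.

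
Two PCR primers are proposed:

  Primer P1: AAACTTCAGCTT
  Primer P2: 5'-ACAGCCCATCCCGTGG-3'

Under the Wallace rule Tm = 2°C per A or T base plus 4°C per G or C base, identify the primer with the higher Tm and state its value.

Primer P1: A+T=8, G+C=4 → Tm = 2(8)+4(4) = 32°C
Primer P2: A+T=5, G+C=11 → Tm = 2(5)+4(11) = 54°C
32°C vs 54°C → primer P2 is higher.

Primer P2, 54°C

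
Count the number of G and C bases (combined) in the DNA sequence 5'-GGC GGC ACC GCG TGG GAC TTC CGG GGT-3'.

21

G=13, A=2, T=4, C=8
G+C = 13 + 8 = 21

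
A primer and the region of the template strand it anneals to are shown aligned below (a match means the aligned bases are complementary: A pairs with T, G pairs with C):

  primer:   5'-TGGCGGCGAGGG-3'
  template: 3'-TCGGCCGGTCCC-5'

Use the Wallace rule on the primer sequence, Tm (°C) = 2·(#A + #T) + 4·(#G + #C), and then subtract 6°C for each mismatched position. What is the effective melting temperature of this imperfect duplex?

26°C

Primer base counts: A=1, T=1, G=8, C=2 → A+T=2, G+C=10
Perfect-match Tm = 2(2) + 4(10) = 4 + 40 = 44°C
Mismatches (positions where the bases are not complementary): 3 (at positions 1, 3, 8)
Effective Tm = 44 − 3×6 = 44 − 18 = 26°C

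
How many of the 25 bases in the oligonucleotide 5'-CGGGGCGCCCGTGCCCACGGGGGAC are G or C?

Counting bases: T=1, A=2, C=10, G=12
Total G or C: 12 + 10 = 22

22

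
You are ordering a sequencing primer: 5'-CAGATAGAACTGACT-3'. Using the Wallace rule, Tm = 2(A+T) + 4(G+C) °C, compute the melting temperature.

Base counts: T=3, G=3, C=3, A=6
So N_AT = 9 and N_GC = 6.
Tm = 2×9 + 4×6 = 42°C

42°C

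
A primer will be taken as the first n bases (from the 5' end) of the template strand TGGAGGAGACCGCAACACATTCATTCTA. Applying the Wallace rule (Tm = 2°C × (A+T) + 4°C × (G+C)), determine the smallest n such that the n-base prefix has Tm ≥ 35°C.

n = 11

First 10 bases: TGGAGGAGAC → Tm = 32°C (< 35°C)
First 11 bases: TGGAGGAGACC → Tm = 36°C (≥ 35°C)
Each additional base adds 2°C (A/T) or 4°C (G/C), so Tm is non-decreasing in n; n = 11 is the first length to reach 35°C.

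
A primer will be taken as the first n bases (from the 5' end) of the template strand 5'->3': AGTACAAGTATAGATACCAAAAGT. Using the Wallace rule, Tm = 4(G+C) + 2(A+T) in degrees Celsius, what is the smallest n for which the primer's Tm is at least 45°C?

First 17 bases: AGTACAAGTATAGATAC → Tm = 44°C (< 45°C)
First 18 bases: AGTACAAGTATAGATACC → Tm = 48°C (≥ 45°C)
Since every base adds ≥2°C, Tm only increases with n, so the threshold is first crossed at n = 18.

n = 18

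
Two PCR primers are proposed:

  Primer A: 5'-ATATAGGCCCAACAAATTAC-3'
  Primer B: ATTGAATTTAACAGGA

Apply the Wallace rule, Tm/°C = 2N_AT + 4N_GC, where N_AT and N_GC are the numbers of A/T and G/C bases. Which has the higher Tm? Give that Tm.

Primer A: A+T=13, G+C=7 → Tm = 2(13)+4(7) = 54°C
Primer B: A+T=12, G+C=4 → Tm = 2(12)+4(4) = 40°C
54°C vs 40°C → primer A is higher.

Primer A, 54°C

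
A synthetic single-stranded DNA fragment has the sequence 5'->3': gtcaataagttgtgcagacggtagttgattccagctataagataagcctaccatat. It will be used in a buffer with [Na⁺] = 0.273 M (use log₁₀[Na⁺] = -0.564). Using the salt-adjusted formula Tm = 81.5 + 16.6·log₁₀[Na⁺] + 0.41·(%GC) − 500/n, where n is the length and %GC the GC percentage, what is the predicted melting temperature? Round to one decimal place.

Length n = 56. Base counts: G=12, C=10, T=16, A=18
G+C = 22, so %GC = 22/56 × 100 = 39.286%
Salt term: 16.6 × (-0.564) = -9.362
GC term: 0.41 × 39.286 = 16.107; length term: −500/56 = −8.929
Tm = 81.5 + (-9.362) + 16.107 − 8.929 = 79.316 → 79.3°C

79.3°C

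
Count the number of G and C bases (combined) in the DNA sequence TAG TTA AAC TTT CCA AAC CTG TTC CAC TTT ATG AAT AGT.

Counting bases: C=8, A=12, G=4, T=15
G+C = 4 + 8 = 12

12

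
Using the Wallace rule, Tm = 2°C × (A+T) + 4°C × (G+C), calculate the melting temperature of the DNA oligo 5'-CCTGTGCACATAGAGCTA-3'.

Counting bases: C=5, A=5, G=4, T=4
So N_AT = 9 and N_GC = 9.
Tm = 2(9) + 4(9) = 18 + 36 = 54°C

54°C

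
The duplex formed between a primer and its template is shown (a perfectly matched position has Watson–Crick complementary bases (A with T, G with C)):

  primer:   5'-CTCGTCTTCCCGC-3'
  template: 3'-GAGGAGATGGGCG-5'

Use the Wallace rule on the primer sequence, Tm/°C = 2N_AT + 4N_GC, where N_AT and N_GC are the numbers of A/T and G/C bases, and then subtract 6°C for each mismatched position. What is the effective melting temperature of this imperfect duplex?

32°C

Primer base counts: A=0, T=4, G=2, C=7 → A+T=4, G+C=9
Perfect-match Tm = 2(4) + 4(9) = 8 + 36 = 44°C
Mismatches (positions where the bases are not complementary): 2 (at positions 4, 8)
Effective Tm = 44 − 2×6 = 44 − 12 = 32°C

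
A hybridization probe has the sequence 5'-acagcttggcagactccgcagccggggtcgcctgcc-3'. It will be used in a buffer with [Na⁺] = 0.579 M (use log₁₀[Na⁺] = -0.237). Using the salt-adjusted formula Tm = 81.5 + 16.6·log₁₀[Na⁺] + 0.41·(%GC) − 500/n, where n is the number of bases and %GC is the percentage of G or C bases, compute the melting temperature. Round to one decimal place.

Length n = 36. Scanning the sequence gives G=12, A=5, C=14, T=5.
G+C = 26, so %GC = 26/36 × 100 = 72.222%
Salt term: 16.6 × (-0.237) = -3.934
GC term: 0.41 × 72.222 = 29.611; length term: −500/36 = −13.889
Tm = 81.5 + (-3.934) + 29.611 − 13.889 = 93.288 → 93.3°C

93.3°C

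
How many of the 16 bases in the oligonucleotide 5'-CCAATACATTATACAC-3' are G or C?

Counting bases: A=7, G=0, C=5, T=4
G+C = 0 + 5 = 5

5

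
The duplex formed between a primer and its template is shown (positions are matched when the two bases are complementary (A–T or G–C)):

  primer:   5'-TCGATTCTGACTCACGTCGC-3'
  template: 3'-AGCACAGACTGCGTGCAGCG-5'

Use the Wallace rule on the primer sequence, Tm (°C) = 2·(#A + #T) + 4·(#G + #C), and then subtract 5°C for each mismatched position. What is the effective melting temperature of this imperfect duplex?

47°C

Primer base counts: A=3, T=6, G=4, C=7 → A+T=9, G+C=11
Perfect-match Tm = 2(9) + 4(11) = 18 + 44 = 62°C
Mismatches (positions where the bases are not complementary): 3 (at positions 4, 5, 12)
Effective Tm = 62 − 3×5 = 62 − 15 = 47°C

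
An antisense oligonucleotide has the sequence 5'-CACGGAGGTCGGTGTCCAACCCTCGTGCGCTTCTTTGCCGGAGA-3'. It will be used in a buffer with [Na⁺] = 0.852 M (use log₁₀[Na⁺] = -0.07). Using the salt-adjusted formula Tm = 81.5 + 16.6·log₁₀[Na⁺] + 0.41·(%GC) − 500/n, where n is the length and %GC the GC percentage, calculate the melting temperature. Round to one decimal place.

95.1°C

Length n = 44. C=14, A=6, T=10, G=14
G+C = 28, so %GC = 28/44 × 100 = 63.636%
Salt term: 16.6 × (-0.07) = -1.162
GC term: 0.41 × 63.636 = 26.091; length term: −500/44 = −11.364
Tm = 81.5 + (-1.162) + 26.091 − 11.364 = 95.065 → 95.1°C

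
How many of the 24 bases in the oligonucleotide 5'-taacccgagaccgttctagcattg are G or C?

T=6, A=6, C=7, G=5
Total G or C: 5 + 7 = 12

12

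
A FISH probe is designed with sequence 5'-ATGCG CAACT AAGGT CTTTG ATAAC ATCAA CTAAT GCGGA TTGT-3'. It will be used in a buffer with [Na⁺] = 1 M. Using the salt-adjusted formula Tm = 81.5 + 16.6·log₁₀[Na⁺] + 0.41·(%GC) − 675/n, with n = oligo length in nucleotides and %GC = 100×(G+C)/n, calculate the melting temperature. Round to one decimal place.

Length n = 44. Base counts: G=9, T=13, A=14, C=8
G+C = 17, so %GC = 17/44 × 100 = 38.636%
Salt term: 16.6 × (0) = 0
GC term: 0.41 × 38.636 = 15.841; length term: −675/44 = −15.341
Tm = 81.5 + (0) + 15.841 − 15.341 = 82 → 82.0°C

82.0°C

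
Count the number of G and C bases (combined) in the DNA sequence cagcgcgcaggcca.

Base counts: A=3, T=0, G=5, C=6
G+C = 5 + 6 = 11

11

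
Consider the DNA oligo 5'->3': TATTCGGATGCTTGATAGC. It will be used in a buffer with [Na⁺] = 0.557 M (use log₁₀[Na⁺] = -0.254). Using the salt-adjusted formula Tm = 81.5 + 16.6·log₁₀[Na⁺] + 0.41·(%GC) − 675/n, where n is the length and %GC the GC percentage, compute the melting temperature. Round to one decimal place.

59.0°C

Length n = 19. Counting bases: C=3, G=5, T=7, A=4
G+C = 8, so %GC = 8/19 × 100 = 42.105%
Salt term: 16.6 × (-0.254) = -4.216
GC term: 0.41 × 42.105 = 17.263; length term: −675/19 = −35.526
Tm = 81.5 + (-4.216) + 17.263 − 35.526 = 59.021 → 59.0°C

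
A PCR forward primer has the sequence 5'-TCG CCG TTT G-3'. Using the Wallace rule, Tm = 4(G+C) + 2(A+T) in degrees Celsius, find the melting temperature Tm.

Scanning the sequence gives A=0, T=4, G=3, C=3.
A+T = 4, G+C = 6
Tm = 4·6 + 2·4 = 24 + 8 = 32°C

32°C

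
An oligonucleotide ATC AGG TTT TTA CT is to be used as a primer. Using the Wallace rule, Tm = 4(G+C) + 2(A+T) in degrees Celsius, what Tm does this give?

Base counts: A=3, T=7, C=2, G=2
So N_AT = 10 and N_GC = 4.
Tm = 2×10 + 4×4 = 36°C

36°C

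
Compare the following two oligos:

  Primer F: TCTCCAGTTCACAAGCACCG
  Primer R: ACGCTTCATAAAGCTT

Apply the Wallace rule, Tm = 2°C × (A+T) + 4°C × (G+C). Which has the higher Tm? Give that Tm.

Primer F, 62°C

Primer F: A+T=9, G+C=11 → Tm = 2(9)+4(11) = 62°C
Primer R: A+T=10, G+C=6 → Tm = 2(10)+4(6) = 44°C
62°C vs 44°C → primer F is higher.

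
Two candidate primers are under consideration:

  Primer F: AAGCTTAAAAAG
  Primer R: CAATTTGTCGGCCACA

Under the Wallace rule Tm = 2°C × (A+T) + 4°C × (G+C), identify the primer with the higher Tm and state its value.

Primer R, 48°C

Primer F: A+T=9, G+C=3 → Tm = 2(9)+4(3) = 30°C
Primer R: A+T=8, G+C=8 → Tm = 2(8)+4(8) = 48°C
30°C vs 48°C → primer R is higher.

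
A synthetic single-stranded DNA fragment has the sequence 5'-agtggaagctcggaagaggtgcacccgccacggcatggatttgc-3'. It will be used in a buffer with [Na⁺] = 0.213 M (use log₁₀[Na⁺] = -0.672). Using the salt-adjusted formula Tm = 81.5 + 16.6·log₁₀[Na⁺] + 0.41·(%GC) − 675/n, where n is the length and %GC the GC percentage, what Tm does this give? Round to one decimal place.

Length n = 44. C=11, G=16, A=10, T=7
G+C = 27, so %GC = 27/44 × 100 = 61.364%
Salt term: 16.6 × (-0.672) = -11.155
GC term: 0.41 × 61.364 = 25.159; length term: −675/44 = −15.341
Tm = 81.5 + (-11.155) + 25.159 − 15.341 = 80.163 → 80.2°C

80.2°C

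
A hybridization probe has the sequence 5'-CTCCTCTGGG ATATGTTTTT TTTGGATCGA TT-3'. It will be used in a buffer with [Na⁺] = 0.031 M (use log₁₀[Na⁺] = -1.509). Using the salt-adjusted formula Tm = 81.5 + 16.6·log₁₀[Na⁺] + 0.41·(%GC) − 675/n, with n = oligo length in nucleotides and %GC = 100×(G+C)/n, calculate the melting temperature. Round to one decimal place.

Length n = 32. G=7, T=16, C=5, A=4
G+C = 12, so %GC = 12/32 × 100 = 37.5%
Salt term: 16.6 × (-1.509) = -25.049
GC term: 0.41 × 37.5 = 15.375; length term: −675/32 = −21.094
Tm = 81.5 + (-25.049) + 15.375 − 21.094 = 50.732 → 50.7°C

50.7°C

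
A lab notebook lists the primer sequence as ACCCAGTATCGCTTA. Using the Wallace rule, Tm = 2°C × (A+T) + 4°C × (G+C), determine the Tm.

A=4, T=4, C=5, G=2
A+T = 8, G+C = 7
Tm = 2×8 + 4×7 = 44°C

44°C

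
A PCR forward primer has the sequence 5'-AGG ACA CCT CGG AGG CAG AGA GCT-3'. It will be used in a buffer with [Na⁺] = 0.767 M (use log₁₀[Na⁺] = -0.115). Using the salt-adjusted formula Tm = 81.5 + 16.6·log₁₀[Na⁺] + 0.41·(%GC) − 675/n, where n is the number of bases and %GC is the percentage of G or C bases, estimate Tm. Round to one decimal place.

Length n = 24. Base counts: A=7, G=9, T=2, C=6
G+C = 15, so %GC = 15/24 × 100 = 62.5%
Salt term: 16.6 × (-0.115) = -1.909
GC term: 0.41 × 62.5 = 25.625; length term: −675/24 = −28.125
Tm = 81.5 + (-1.909) + 25.625 − 28.125 = 77.091 → 77.1°C

77.1°C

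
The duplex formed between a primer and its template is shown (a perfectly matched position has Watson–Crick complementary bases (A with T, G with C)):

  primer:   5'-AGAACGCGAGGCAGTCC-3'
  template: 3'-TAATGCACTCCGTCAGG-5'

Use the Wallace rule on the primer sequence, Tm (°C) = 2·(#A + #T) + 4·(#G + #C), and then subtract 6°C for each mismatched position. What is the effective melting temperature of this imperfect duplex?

Primer base counts: A=5, T=1, G=6, C=5 → A+T=6, G+C=11
Perfect-match Tm = 2(6) + 4(11) = 12 + 44 = 56°C
Mismatches (positions where the bases are not complementary): 3 (at positions 2, 3, 7)
Effective Tm = 56 − 3×6 = 56 − 18 = 38°C

38°C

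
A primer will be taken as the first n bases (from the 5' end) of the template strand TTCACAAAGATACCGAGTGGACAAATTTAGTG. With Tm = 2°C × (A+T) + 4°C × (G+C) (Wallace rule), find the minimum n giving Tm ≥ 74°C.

First 26 bases: TTCACAAAGATACCGAGTGGACAAAT → Tm = 72°C (< 74°C)
First 27 bases: TTCACAAAGATACCGAGTGGACAAATT → Tm = 74°C (≥ 74°C)
Each additional base adds 2°C (A/T) or 4°C (G/C), so Tm is non-decreasing in n; n = 27 is the first length to reach 74°C.

n = 27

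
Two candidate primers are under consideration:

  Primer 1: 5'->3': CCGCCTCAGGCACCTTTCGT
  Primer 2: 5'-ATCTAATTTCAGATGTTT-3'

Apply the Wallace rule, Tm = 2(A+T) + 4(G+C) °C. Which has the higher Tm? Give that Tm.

Primer 1: A+T=7, G+C=13 → Tm = 2(7)+4(13) = 66°C
Primer 2: A+T=14, G+C=4 → Tm = 2(14)+4(4) = 44°C
66°C vs 44°C → primer 1 is higher.

Primer 1, 66°C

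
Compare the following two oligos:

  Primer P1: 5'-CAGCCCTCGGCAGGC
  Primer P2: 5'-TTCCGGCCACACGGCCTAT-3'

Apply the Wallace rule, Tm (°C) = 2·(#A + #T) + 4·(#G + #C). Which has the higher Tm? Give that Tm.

Primer P2, 62°C

Primer P1: A+T=3, G+C=12 → Tm = 2(3)+4(12) = 54°C
Primer P2: A+T=7, G+C=12 → Tm = 2(7)+4(12) = 62°C
54°C vs 62°C → primer P2 is higher.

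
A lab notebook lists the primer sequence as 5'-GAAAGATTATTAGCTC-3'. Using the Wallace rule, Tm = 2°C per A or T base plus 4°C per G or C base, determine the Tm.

42°C

Base counts: T=5, C=2, G=3, A=6
A+T = 11, G+C = 5
Tm = 2×11 + 4×5 = 42°C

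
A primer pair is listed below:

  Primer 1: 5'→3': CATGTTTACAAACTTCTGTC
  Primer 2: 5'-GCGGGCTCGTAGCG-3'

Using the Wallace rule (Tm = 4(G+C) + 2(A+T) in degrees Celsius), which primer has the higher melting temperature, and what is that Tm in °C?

Primer 1: A+T=13, G+C=7 → Tm = 2(13)+4(7) = 54°C
Primer 2: A+T=3, G+C=11 → Tm = 2(3)+4(11) = 50°C
54°C vs 50°C → primer 1 is higher.

Primer 1, 54°C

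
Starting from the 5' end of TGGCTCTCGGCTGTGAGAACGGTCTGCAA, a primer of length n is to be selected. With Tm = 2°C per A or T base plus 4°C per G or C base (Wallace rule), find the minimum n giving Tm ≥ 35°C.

n = 11

First 10 bases: TGGCTCTCGG → Tm = 34°C (< 35°C)
First 11 bases: TGGCTCTCGGC → Tm = 38°C (≥ 35°C)
Each additional base adds 2°C (A/T) or 4°C (G/C), so Tm is non-decreasing in n; n = 11 is the first length to reach 35°C.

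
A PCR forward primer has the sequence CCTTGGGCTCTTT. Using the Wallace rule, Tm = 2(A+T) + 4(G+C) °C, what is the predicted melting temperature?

40°C

Base counts: C=4, T=6, G=3, A=0
So N_AT = 6 and N_GC = 7.
Tm = 2(6) + 4(7) = 12 + 28 = 40°C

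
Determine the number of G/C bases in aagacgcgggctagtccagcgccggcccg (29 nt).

Counting bases: C=11, G=11, T=2, A=5
Total G or C: 11 + 11 = 22

22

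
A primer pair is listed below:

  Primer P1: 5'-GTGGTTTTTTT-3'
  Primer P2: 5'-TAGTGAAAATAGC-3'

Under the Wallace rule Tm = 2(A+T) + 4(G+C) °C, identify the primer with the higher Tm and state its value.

Primer P1: A+T=8, G+C=3 → Tm = 2(8)+4(3) = 28°C
Primer P2: A+T=9, G+C=4 → Tm = 2(9)+4(4) = 34°C
28°C vs 34°C → primer P2 is higher.

Primer P2, 34°C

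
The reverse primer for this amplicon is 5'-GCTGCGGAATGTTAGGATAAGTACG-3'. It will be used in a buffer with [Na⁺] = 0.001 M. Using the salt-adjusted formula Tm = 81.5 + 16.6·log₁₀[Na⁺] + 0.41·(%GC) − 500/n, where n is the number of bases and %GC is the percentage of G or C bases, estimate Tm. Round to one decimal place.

31.4°C

Length n = 25. Counting bases: T=6, A=7, G=9, C=3
G+C = 12, so %GC = 12/25 × 100 = 48%
Salt term: 16.6 × (-3) = -49.8
GC term: 0.41 × 48 = 19.68; length term: −500/25 = −20
Tm = 81.5 + (-49.8) + 19.68 − 20 = 31.38 → 31.4°C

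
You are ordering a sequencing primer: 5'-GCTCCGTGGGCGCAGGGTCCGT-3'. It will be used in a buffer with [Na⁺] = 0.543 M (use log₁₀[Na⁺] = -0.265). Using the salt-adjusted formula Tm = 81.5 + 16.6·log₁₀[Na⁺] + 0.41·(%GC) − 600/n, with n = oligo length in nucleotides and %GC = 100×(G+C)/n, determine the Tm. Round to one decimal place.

Length n = 22. Base counts: G=10, T=4, A=1, C=7
G+C = 17, so %GC = 17/22 × 100 = 77.273%
Salt term: 16.6 × (-0.265) = -4.399
GC term: 0.41 × 77.273 = 31.682; length term: −600/22 = −27.273
Tm = 81.5 + (-4.399) + 31.682 − 27.273 = 81.51 → 81.5°C

81.5°C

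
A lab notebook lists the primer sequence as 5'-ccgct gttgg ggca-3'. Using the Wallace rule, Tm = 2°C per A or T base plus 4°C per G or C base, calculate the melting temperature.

48°C

Scanning the sequence gives C=4, G=6, A=1, T=3.
So N_AT = 4 and N_GC = 10.
Tm = 2×4 + 4×10 = 48°C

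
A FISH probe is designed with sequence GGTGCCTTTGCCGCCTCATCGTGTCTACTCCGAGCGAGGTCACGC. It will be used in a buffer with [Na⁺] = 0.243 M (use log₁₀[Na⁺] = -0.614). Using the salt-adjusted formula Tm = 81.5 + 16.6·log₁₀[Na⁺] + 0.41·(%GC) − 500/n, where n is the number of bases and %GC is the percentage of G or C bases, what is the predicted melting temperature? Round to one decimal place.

86.6°C

Length n = 45. Counting bases: G=13, T=11, A=5, C=16
G+C = 29, so %GC = 29/45 × 100 = 64.444%
Salt term: 16.6 × (-0.614) = -10.192
GC term: 0.41 × 64.444 = 26.422; length term: −500/45 = −11.111
Tm = 81.5 + (-10.192) + 26.422 − 11.111 = 86.619 → 86.6°C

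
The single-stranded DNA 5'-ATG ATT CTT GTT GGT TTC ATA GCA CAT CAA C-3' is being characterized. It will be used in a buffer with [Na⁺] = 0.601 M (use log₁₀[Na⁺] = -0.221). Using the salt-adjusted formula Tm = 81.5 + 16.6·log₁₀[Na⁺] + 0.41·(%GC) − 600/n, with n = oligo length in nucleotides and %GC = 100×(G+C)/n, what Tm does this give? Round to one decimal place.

Length n = 31. Base counts: C=6, G=5, A=8, T=12
G+C = 11, so %GC = 11/31 × 100 = 35.484%
Salt term: 16.6 × (-0.221) = -3.669
GC term: 0.41 × 35.484 = 14.548; length term: −600/31 = −19.355
Tm = 81.5 + (-3.669) + 14.548 − 19.355 = 73.024 → 73.0°C

73.0°C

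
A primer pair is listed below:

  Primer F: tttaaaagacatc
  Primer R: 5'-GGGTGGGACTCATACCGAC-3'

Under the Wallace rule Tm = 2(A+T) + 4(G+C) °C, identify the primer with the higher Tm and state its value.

Primer R, 62°C

Primer F: A+T=10, G+C=3 → Tm = 2(10)+4(3) = 32°C
Primer R: A+T=7, G+C=12 → Tm = 2(7)+4(12) = 62°C
32°C vs 62°C → primer R is higher.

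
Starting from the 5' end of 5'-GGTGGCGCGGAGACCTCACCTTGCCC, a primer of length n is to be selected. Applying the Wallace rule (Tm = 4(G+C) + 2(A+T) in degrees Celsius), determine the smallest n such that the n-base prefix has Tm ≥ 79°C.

First 23 bases: GGTGGCGCGGAGACCTCACCTTG → Tm = 78°C (< 79°C)
First 24 bases: GGTGGCGCGGAGACCTCACCTTGC → Tm = 82°C (≥ 79°C)
Since every base adds ≥2°C, Tm only increases with n, so the threshold is first crossed at n = 24.

n = 24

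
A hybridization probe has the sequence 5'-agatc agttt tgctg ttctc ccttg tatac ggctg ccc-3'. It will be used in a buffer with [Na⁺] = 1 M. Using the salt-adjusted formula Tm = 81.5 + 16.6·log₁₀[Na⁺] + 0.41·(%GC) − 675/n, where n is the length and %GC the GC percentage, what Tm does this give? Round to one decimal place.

Length n = 38. Scanning the sequence gives A=5, C=11, T=14, G=8.
G+C = 19, so %GC = 19/38 × 100 = 50%
Salt term: 16.6 × (0) = 0
GC term: 0.41 × 50 = 20.5; length term: −675/38 = −17.763
Tm = 81.5 + (0) + 20.5 − 17.763 = 84.237 → 84.2°C

84.2°C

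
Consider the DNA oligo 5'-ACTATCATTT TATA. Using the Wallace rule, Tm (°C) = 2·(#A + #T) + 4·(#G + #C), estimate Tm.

Counting bases: T=7, G=0, C=2, A=5
So N_AT = 12 and N_GC = 2.
Tm = 2(12) + 4(2) = 24 + 8 = 32°C

32°C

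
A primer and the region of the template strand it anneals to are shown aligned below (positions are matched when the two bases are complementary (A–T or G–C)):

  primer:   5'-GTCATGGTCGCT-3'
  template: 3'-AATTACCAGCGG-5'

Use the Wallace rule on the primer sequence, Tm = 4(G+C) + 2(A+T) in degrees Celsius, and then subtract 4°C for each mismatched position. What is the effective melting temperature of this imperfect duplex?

26°C

Primer base counts: A=1, T=4, G=4, C=3 → A+T=5, G+C=7
Perfect-match Tm = 2(5) + 4(7) = 10 + 28 = 38°C
Mismatches (positions where the bases are not complementary): 3 (at positions 1, 3, 12)
Effective Tm = 38 − 3×4 = 38 − 12 = 26°C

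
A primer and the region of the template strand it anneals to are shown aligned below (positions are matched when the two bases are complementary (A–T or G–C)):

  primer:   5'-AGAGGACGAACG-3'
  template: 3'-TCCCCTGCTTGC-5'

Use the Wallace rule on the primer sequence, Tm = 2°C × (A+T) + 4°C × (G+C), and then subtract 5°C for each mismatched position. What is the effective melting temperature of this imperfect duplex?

Primer base counts: A=5, T=0, G=5, C=2 → A+T=5, G+C=7
Perfect-match Tm = 2(5) + 4(7) = 10 + 28 = 38°C
Mismatches (positions where the bases are not complementary): 1 (at position 3)
Effective Tm = 38 − 1×5 = 38 − 5 = 33°C

33°C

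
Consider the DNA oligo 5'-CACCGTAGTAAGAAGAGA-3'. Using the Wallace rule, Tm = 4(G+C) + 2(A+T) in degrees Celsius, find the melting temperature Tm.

Counting bases: C=3, T=2, G=5, A=8
AT pairs contribute 10, GC pairs contribute 8.
Tm = 4·8 + 2·10 = 32 + 20 = 52°C

52°C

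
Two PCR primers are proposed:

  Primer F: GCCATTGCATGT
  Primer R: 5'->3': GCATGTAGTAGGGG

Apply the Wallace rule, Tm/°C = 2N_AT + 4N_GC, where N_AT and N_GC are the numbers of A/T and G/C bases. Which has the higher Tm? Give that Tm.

Primer R, 44°C

Primer F: A+T=6, G+C=6 → Tm = 2(6)+4(6) = 36°C
Primer R: A+T=6, G+C=8 → Tm = 2(6)+4(8) = 44°C
36°C vs 44°C → primer R is higher.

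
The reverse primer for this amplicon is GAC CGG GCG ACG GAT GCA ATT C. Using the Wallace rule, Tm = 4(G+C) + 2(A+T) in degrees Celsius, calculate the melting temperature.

72°C

Counting bases: T=3, G=8, C=6, A=5
AT pairs contribute 8, GC pairs contribute 14.
Tm = 2×8 + 4×14 = 72°C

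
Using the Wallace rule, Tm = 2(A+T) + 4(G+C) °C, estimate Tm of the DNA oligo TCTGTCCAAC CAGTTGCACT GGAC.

Base counts: C=8, G=5, T=6, A=5
So N_AT = 11 and N_GC = 13.
Tm = 2×11 + 4×13 = 74°C

74°C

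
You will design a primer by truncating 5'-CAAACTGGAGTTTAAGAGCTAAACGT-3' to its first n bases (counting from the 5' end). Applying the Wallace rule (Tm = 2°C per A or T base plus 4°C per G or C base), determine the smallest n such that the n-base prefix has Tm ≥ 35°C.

First 12 bases: CAAACTGGAGTT → Tm = 34°C (< 35°C)
First 13 bases: CAAACTGGAGTTT → Tm = 36°C (≥ 35°C)
Each additional base adds 2°C (A/T) or 4°C (G/C), so Tm is non-decreasing in n; n = 13 is the first length to reach 35°C.

n = 13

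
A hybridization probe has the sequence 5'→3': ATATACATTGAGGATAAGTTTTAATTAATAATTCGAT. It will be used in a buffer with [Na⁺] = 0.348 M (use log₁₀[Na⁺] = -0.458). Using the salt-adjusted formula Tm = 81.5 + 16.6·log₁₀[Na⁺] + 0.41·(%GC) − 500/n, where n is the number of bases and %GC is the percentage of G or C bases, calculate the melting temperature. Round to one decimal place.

68.1°C

Length n = 37. T=15, G=5, C=2, A=15
G+C = 7, so %GC = 7/37 × 100 = 18.919%
Salt term: 16.6 × (-0.458) = -7.603
GC term: 0.41 × 18.919 = 7.757; length term: −500/37 = −13.514
Tm = 81.5 + (-7.603) + 7.757 − 13.514 = 68.14 → 68.1°C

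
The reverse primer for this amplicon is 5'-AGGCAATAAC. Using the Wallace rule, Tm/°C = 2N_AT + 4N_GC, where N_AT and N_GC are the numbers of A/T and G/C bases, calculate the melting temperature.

A=5, C=2, T=1, G=2
A+T = 6, G+C = 4
Tm = 2×6 + 4×4 = 28°C

28°C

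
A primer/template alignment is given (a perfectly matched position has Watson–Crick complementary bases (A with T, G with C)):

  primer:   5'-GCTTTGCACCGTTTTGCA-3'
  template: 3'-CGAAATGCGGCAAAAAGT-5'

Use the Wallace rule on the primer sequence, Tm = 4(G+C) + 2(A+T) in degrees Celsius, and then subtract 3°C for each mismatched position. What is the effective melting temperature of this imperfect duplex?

45°C

Primer base counts: A=2, T=7, G=4, C=5 → A+T=9, G+C=9
Perfect-match Tm = 2(9) + 4(9) = 18 + 36 = 54°C
Mismatches (positions where the bases are not complementary): 3 (at positions 6, 8, 16)
Effective Tm = 54 − 3×3 = 54 − 9 = 45°C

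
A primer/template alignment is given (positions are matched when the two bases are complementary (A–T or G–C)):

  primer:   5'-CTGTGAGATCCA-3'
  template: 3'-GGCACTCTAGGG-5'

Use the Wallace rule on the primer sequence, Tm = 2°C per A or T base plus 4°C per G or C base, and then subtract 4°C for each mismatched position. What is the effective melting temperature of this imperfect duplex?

Primer base counts: A=3, T=3, G=3, C=3 → A+T=6, G+C=6
Perfect-match Tm = 2(6) + 4(6) = 12 + 24 = 36°C
Mismatches (positions where the bases are not complementary): 2 (at positions 2, 12)
Effective Tm = 36 − 2×4 = 36 − 8 = 28°C

28°C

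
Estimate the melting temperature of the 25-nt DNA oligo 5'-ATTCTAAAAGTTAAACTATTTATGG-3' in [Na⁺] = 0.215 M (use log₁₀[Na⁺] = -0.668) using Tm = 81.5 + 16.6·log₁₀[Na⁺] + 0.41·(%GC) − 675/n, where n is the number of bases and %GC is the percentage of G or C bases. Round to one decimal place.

Length n = 25. Scanning the sequence gives G=3, A=10, T=10, C=2.
G+C = 5, so %GC = 5/25 × 100 = 20%
Salt term: 16.6 × (-0.668) = -11.089
GC term: 0.41 × 20 = 8.2; length term: −675/25 = −27
Tm = 81.5 + (-11.089) + 8.2 − 27 = 51.611 → 51.6°C

51.6°C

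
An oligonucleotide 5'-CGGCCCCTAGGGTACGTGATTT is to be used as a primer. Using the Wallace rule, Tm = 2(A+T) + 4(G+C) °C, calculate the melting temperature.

70°C

Scanning the sequence gives G=7, T=6, A=3, C=6.
AT pairs contribute 9, GC pairs contribute 13.
Tm = 2×9 + 4×13 = 70°C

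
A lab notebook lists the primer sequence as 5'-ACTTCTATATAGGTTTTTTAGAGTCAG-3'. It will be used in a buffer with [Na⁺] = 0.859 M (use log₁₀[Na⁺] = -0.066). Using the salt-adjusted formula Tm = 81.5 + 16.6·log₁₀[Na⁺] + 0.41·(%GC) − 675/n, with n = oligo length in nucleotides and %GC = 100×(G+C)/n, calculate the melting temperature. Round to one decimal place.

67.6°C

Length n = 27. Base counts: A=7, C=3, G=5, T=12
G+C = 8, so %GC = 8/27 × 100 = 29.63%
Salt term: 16.6 × (-0.066) = -1.096
GC term: 0.41 × 29.63 = 12.148; length term: −675/27 = −25
Tm = 81.5 + (-1.096) + 12.148 − 25 = 67.552 → 67.6°C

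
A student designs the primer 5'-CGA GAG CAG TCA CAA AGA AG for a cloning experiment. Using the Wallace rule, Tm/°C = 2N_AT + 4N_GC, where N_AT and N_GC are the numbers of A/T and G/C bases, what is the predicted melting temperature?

60°C

Base counts: G=6, A=9, T=1, C=4
A+T = 10, G+C = 10
Tm = 2(10) + 4(10) = 20 + 40 = 60°C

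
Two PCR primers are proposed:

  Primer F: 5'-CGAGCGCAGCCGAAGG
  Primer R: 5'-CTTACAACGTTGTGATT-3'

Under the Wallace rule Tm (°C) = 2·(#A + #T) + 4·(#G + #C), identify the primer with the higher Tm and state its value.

Primer F, 56°C

Primer F: A+T=4, G+C=12 → Tm = 2(4)+4(12) = 56°C
Primer R: A+T=11, G+C=6 → Tm = 2(11)+4(6) = 46°C
56°C vs 46°C → primer F is higher.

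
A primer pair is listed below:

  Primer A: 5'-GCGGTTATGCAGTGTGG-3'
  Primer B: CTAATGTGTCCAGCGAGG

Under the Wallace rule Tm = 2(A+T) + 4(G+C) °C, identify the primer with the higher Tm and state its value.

Primer B, 56°C

Primer A: A+T=7, G+C=10 → Tm = 2(7)+4(10) = 54°C
Primer B: A+T=8, G+C=10 → Tm = 2(8)+4(10) = 56°C
54°C vs 56°C → primer B is higher.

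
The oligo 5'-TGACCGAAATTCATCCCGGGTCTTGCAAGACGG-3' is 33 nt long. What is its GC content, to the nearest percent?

Counting bases: A=8, G=9, C=9, T=7
G+C = 9 + 9 = 18 out of 33 bases
%GC = 18/33 × 100 = 54.55% ≈ 55%

55%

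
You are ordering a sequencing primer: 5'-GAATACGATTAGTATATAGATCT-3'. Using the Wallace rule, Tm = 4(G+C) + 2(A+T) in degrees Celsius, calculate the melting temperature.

G=4, T=8, C=2, A=9
A+T = 17, G+C = 6
Tm = 4·6 + 2·17 = 24 + 34 = 58°C

58°C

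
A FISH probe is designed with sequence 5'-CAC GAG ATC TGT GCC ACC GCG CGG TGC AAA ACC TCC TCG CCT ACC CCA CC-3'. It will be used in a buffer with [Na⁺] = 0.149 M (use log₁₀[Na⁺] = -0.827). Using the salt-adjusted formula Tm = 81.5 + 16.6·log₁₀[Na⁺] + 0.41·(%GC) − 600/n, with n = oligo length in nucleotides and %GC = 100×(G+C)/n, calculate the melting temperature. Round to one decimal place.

82.8°C

Length n = 50. Counting bases: G=10, C=23, A=10, T=7
G+C = 33, so %GC = 33/50 × 100 = 66%
Salt term: 16.6 × (-0.827) = -13.728
GC term: 0.41 × 66 = 27.06; length term: −600/50 = −12
Tm = 81.5 + (-13.728) + 27.06 − 12 = 82.832 → 82.8°C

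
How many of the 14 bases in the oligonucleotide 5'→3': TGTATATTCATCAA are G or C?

Scanning the sequence gives G=1, C=2, T=6, A=5.
Total G or C: 1 + 2 = 3

3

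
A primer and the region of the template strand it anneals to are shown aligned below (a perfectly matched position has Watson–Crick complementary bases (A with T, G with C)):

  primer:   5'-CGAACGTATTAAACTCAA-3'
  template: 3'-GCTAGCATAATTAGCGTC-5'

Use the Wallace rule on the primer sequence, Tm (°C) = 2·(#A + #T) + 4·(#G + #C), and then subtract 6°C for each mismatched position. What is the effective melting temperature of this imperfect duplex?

24°C

Primer base counts: A=8, T=4, G=2, C=4 → A+T=12, G+C=6
Perfect-match Tm = 2(12) + 4(6) = 24 + 24 = 48°C
Mismatches (positions where the bases are not complementary): 4 (at positions 4, 13, 15, 18)
Effective Tm = 48 − 4×6 = 48 − 24 = 24°C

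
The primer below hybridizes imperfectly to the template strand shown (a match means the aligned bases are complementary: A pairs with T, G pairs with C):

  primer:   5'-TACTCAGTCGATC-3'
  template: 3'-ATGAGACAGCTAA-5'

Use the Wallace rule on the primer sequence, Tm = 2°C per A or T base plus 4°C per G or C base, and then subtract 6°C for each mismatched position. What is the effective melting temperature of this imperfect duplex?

Primer base counts: A=3, T=4, G=2, C=4 → A+T=7, G+C=6
Perfect-match Tm = 2(7) + 4(6) = 14 + 24 = 38°C
Mismatches (positions where the bases are not complementary): 2 (at positions 6, 13)
Effective Tm = 38 − 2×6 = 38 − 12 = 26°C

26°C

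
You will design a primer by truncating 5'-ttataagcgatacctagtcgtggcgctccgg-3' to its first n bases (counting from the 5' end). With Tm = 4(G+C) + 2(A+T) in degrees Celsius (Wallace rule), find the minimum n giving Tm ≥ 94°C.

n = 31

First 30 bases: TTATAAGCGATACCTAGTCGTGGCGCTCCG → Tm = 92°C (< 94°C)
First 31 bases: TTATAAGCGATACCTAGTCGTGGCGCTCCGG → Tm = 96°C (≥ 94°C)
Each additional base adds 2°C (A/T) or 4°C (G/C), so Tm is non-decreasing in n; n = 31 is the first length to reach 94°C.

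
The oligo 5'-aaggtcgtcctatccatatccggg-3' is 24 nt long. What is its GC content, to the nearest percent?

54%

A=5, C=7, G=6, T=6
G+C = 6 + 7 = 13 out of 24 bases
%GC = 13/24 × 100 = 54.17% ≈ 54%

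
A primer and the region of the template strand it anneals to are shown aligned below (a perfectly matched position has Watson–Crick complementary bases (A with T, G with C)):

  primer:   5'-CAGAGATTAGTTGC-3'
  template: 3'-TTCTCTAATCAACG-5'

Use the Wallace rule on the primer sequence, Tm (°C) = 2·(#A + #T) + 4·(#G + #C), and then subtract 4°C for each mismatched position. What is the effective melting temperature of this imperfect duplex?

36°C

Primer base counts: A=4, T=4, G=4, C=2 → A+T=8, G+C=6
Perfect-match Tm = 2(8) + 4(6) = 16 + 24 = 40°C
Mismatches (positions where the bases are not complementary): 1 (at position 1)
Effective Tm = 40 − 1×4 = 40 − 4 = 36°C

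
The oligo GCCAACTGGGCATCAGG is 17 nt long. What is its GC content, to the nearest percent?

65%

Scanning the sequence gives C=5, A=4, T=2, G=6.
G+C = 6 + 5 = 11 out of 17 bases
%GC = 11/17 × 100 = 64.71% ≈ 65%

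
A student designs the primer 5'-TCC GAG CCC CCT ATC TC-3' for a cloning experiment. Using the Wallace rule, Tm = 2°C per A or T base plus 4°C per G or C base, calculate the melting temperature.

Counting bases: C=9, A=2, T=4, G=2
A+T = 6, G+C = 11
Tm = 2×6 + 4×11 = 56°C

56°C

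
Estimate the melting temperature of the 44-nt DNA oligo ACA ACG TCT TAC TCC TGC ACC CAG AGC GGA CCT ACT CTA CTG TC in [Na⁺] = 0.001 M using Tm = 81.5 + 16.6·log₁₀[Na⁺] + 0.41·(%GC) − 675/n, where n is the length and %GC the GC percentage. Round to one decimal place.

38.7°C

Length n = 44. Scanning the sequence gives G=7, T=10, A=10, C=17.
G+C = 24, so %GC = 24/44 × 100 = 54.545%
Salt term: 16.6 × (-3) = -49.8
GC term: 0.41 × 54.545 = 22.363; length term: −675/44 = −15.341
Tm = 81.5 + (-49.8) + 22.363 − 15.341 = 38.722 → 38.7°C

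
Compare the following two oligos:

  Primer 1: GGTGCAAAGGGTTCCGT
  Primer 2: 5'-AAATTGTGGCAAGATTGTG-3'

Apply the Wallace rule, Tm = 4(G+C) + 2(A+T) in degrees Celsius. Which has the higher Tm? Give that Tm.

Primer 1, 54°C

Primer 1: A+T=7, G+C=10 → Tm = 2(7)+4(10) = 54°C
Primer 2: A+T=12, G+C=7 → Tm = 2(12)+4(7) = 52°C
54°C vs 52°C → primer 1 is higher.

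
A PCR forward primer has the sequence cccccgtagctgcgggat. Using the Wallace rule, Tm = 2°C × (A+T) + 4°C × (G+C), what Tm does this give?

Counting bases: G=6, C=7, T=3, A=2
So N_AT = 5 and N_GC = 13.
Tm = 4·13 + 2·5 = 52 + 10 = 62°C

62°C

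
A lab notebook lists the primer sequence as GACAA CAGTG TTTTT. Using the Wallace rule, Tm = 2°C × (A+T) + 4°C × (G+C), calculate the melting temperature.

Counting bases: C=2, T=6, A=4, G=3
AT pairs contribute 10, GC pairs contribute 5.
Tm = 4·5 + 2·10 = 20 + 20 = 40°C

40°C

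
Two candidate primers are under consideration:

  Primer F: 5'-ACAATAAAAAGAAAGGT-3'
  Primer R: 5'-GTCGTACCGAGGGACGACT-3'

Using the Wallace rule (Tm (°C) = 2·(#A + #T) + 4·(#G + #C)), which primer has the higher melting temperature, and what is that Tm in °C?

Primer F: A+T=13, G+C=4 → Tm = 2(13)+4(4) = 42°C
Primer R: A+T=7, G+C=12 → Tm = 2(7)+4(12) = 62°C
42°C vs 62°C → primer R is higher.

Primer R, 62°C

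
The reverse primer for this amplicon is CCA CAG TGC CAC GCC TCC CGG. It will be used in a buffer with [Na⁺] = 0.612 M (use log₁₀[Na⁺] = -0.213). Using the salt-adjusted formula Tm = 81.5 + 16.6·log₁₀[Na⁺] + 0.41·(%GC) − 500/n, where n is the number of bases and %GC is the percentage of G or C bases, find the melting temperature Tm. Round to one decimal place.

Length n = 21. Base counts: C=11, A=3, T=2, G=5
G+C = 16, so %GC = 16/21 × 100 = 76.19%
Salt term: 16.6 × (-0.213) = -3.536
GC term: 0.41 × 76.19 = 31.238; length term: −500/21 = −23.81
Tm = 81.5 + (-3.536) + 31.238 − 23.81 = 85.392 → 85.4°C

85.4°C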